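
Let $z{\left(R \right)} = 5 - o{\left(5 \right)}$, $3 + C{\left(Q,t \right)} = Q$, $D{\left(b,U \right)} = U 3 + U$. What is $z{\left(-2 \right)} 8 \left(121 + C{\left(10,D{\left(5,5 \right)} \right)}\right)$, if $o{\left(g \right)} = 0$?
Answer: $5120$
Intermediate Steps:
$D{\left(b,U \right)} = 4 U$ ($D{\left(b,U \right)} = 3 U + U = 4 U$)
$C{\left(Q,t \right)} = -3 + Q$
$z{\left(R \right)} = 5$ ($z{\left(R \right)} = 5 - 0 = 5 + 0 = 5$)
$z{\left(-2 \right)} 8 \left(121 + C{\left(10,D{\left(5,5 \right)} \right)}\right) = 5 \cdot 8 \left(121 + \left(-3 + 10\right)\right) = 40 \left(121 + 7\right) = 40 \cdot 128 = 5120$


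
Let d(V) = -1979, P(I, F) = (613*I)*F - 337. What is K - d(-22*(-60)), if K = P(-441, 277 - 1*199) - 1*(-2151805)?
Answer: -18932527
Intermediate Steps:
P(I, F) = -337 + 613*F*I (P(I, F) = 613*F*I - 337 = -337 + 613*F*I)
K = -18934506 (K = (-337 + 613*(277 - 1*199)*(-441)) - 1*(-2151805) = (-337 + 613*(277 - 199)*(-441)) + 2151805 = (-337 + 613*78*(-441)) + 2151805 = (-337 - 21085974) + 2151805 = -21086311 + 2151805 = -18934506)
K - d(-22*(-60)) = -18934506 - 1*(-1979) = -18934506 + 1979 = -18932527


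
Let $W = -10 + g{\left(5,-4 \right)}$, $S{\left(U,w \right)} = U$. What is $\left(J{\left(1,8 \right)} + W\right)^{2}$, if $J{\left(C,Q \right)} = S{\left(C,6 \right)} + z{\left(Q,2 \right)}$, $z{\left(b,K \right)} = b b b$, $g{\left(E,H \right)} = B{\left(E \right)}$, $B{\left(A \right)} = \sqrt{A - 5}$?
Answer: $253009$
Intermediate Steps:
$B{\left(A \right)} = \sqrt{-5 + A}$
$g{\left(E,H \right)} = \sqrt{-5 + E}$
$z{\left(b,K \right)} = b^{3}$ ($z{\left(b,K \right)} = b^{2} b = b^{3}$)
$W = -10$ ($W = -10 + \sqrt{-5 + 5} = -10 + \sqrt{0} = -10 + 0 = -10$)
$J{\left(C,Q \right)} = C + Q^{3}$
$\left(J{\left(1,8 \right)} + W\right)^{2} = \left(\left(1 + 8^{3}\right) - 10\right)^{2} = \left(\left(1 + 512\right) - 10\right)^{2} = \left(513 - 10\right)^{2} = 503^{2} = 253009$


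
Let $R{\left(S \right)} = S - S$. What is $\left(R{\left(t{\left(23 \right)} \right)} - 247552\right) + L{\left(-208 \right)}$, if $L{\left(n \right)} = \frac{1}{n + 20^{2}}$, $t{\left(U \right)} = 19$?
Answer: $- \frac{47529983}{192} \approx -2.4755 \cdot 10^{5}$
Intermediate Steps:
$L{\left(n \right)} = \frac{1}{400 + n}$ ($L{\left(n \right)} = \frac{1}{n + 400} = \frac{1}{400 + n}$)
$R{\left(S \right)} = 0$
$\left(R{\left(t{\left(23 \right)} \right)} - 247552\right) + L{\left(-208 \right)} = \left(0 - 247552\right) + \frac{1}{400 - 208} = -247552 + \frac{1}{192} = - \frac{47529983}{192}$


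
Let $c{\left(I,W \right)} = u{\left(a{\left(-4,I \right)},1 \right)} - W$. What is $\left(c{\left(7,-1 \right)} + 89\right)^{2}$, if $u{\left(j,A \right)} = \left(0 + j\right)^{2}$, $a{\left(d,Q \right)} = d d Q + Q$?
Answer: $203091001$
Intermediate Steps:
$a{\left(d,Q \right)} = Q + Q d^{2}$ ($a{\left(d,Q \right)} = d^{2} Q + Q = Q d^{2} + Q = Q + Q d^{2}$)
$u{\left(j,A \right)} = j^{2}$
$c{\left(I,W \right)} = - W + 289 I^{2}$ ($c{\left(I,W \right)} = \left(I \left(1 + \left(-4\right)^{2}\right)\right)^{2} - W = \left(I \left(1 + 16\right)\right)^{2} - W = \left(I 17\right)^{2} - W = \left(17 I\right)^{2} - W = 289 I^{2} - W = - W + 289 I^{2}$)
$\left(c{\left(7,-1 \right)} + 89\right)^{2} = \left(\left(\left(-1\right) \left(-1\right) + 289 \cdot 7^{2}\right) + 89\right)^{2} = \left(\left(1 + 289 \cdot 49\right) + 89\right)^{2} = \left(\left(1 + 14161\right) + 89\right)^{2} = \left(14162 + 89\right)^{2} = 14251^{2} = 203091001$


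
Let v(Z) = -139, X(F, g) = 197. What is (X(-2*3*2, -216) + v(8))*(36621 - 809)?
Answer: 2077096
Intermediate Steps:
(X(-2*3*2, -216) + v(8))*(36621 - 809) = (197 - 139)*(36621 - 809) = 58*35812 = 2077096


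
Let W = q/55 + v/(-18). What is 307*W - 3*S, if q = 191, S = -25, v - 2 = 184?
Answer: -335149/165 ≈ -2031.2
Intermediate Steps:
v = 186 (v = 2 + 184 = 186)
W = -1132/165 (W = 191/55 + 186/(-18) = 191*(1/55) + 186*(-1/18) = 191/55 - 31/3 = -1132/165 ≈ -6.8606)
307*W - 3*S = 307*(-1132/165) - 3*(-25) = -347524/165 + 75 = -335149/165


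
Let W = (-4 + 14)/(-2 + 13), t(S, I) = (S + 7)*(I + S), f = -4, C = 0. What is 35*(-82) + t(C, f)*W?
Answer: -31850/11 ≈ -2895.5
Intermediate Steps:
t(S, I) = (7 + S)*(I + S)
W = 10/11 ≈ 0.90909
35*(-82) + t(C, f)*W = 35*(-82) + (0² + 7*(-4) + 7*0 - 4*0)*(10/11) = -2870 + (0 - 28 + 0 + 0)*(10/11) = -2870 - 28*10/11 = -2870 - 280/11 = -31850/11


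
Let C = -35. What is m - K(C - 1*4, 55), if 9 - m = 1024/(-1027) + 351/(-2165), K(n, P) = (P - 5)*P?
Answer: -6091912718/2223455 ≈ -2739.8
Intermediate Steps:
K(n, P) = P*(-5 + P) (K(n, P) = (-5 + P)*P = P*(-5 + P))
m = 22588532/2223455 (m = 9 - (1024/(-1027) + 351/(-2165)) = 9 - (1024*(-1/1027) + 351*(-1/2165)) = 9 - (-1024/1027 - 351/2165) = 9 - 1*(-2577437/2223455) = 9 + 2577437/2223455 = 22588532/2223455 ≈ 10.159)
m - K(C - 1*4, 55) = 22588532/2223455 - 55*(-5 + 55) = 22588532/2223455 - 55*50 = 22588532/2223455 - 1*2750 = 22588532/2223455 - 2750 = -6091912718/2223455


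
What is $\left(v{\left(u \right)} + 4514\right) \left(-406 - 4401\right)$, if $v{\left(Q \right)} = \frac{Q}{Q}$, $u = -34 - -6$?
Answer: $-21703605$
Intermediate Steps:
$u = -28$ ($u = -34 + 6 = -28$)
$v{\left(Q \right)} = 1$
$\left(v{\left(u \right)} + 4514\right) \left(-406 - 4401\right) = \left(1 + 4514\right) \left(-406 - 4401\right) = 4515 \left(-4807\right) = -21703605$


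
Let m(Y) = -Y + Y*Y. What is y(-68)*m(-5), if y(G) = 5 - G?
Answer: 2190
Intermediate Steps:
m(Y) = Y² - Y (m(Y) = -Y + Y² = Y² - Y)
y(-68)*m(-5) = (5 - 1*(-68))*(-5*(-1 - 5)) = (5 + 68)*(-5*(-6)) = 73*30 = 2190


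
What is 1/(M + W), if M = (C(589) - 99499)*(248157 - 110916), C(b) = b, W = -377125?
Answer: -1/13574884435 ≈ -7.3665e-11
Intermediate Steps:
M = -13574507310 (M = (589 - 99499)*(248157 - 110916) = -98910*137241 = -13574507310)
1/(M + W) = 1/(-13574507310 - 377125) = 1/(-13574884435) = -1/13574884435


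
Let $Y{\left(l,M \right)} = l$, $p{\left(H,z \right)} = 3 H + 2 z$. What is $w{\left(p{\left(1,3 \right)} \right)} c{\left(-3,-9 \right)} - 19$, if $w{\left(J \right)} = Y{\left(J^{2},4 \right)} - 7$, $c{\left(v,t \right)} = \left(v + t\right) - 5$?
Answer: $-1277$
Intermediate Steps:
$p{\left(H,z \right)} = 2 z + 3 H$
$c{\left(v,t \right)} = -5 + t + v$ ($c{\left(v,t \right)} = \left(t + v\right) - 5 = -5 + t + v$)
$w{\left(J \right)} = -7 + J^{2}$ ($w{\left(J \right)} = J^{2} - 7 = -7 + J^{2}$)
$w{\left(p{\left(1,3 \right)} \right)} c{\left(-3,-9 \right)} - 19 = \left(-7 + \left(2 \cdot 3 + 3 \cdot 1\right)^{2}\right) \left(-5 - 9 - 3\right) - 19 = \left(-7 + \left(6 + 3\right)^{2}\right) \left(-17\right) - 19 = \left(-7 + 9^{2}\right) \left(-17\right) - 19 = \left(-7 + 81\right) \left(-17\right) - 19 = 74 \left(-17\right) - 19 = -1258 - 19 = -1277$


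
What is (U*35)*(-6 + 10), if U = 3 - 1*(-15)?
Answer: 2520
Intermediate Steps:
U = 18 (U = 3 + 15 = 18)
(U*35)*(-6 + 10) = (18*35)*(-6 + 10) = 630*4 = 2520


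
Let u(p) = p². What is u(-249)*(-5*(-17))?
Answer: 5270085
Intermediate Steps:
u(-249)*(-5*(-17)) = (-249)²*(-5*(-17)) = 62001*85 = 5270085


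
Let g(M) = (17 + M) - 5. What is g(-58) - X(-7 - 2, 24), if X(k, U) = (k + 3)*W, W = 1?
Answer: -40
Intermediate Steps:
X(k, U) = 3 + k (X(k, U) = (k + 3)*1 = (3 + k)*1 = 3 + k)
g(M) = 12 + M
g(-58) - X(-7 - 2, 24) = (12 - 58) - (3 + (-7 - 2)) = -46 - (3 - 9) = -46 - 1*(-6) = -46 + 6 = -40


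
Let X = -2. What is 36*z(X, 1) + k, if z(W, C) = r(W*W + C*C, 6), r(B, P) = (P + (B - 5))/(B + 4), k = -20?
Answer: 4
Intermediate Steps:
r(B, P) = (-5 + B + P)/(4 + B) (r(B, P) = (P + (-5 + B))/(4 + B) = (-5 + B + P)/(4 + B))
z(W, C) = (1 + C**2 + W**2)/(4 + C**2 + W**2) (z(W, C) = (-5 + (W*W + C*C) + 6)/(4 + (W*W + C*C)) = (-5 + (W**2 + C**2) + 6)/(4 + (W**2 + C**2)) = (-5 + (C**2 + W**2) + 6)/(4 + (C**2 + W**2)) = (1 + C**2 + W**2)/(4 + C**2 + W**2))
36*z(X, 1) + k = 36*((1 + 1**2 + (-2)**2)/(4 + 1**2 + (-2)**2)) - 20 = 36*((1 + 1 + 4)/(4 + 1 + 4)) - 20 = 36*(6/9) - 20 = 36*((1/9)*6) - 20 = 36*(2/3) - 20 = 24 - 20 = 4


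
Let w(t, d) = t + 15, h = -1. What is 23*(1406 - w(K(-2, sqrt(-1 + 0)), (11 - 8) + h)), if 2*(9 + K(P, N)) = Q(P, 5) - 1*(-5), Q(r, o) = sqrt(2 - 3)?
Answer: 64285/2 - 23*I/2 ≈ 32143.0 - 11.5*I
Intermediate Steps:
Q(r, o) = I (Q(r, o) = sqrt(-1) = I)
K(P, N) = -13/2 + I/2 (K(P, N) = -9 + (I - 1*(-5))/2 = -9 + (I + 5)/2 = -9 + (5 + I)/2 = -9 + (5/2 + I/2) = -13/2 + I/2)
w(t, d) = 15 + t
23*(1406 - w(K(-2, sqrt(-1 + 0)), (11 - 8) + h)) = 23*(1406 - (15 + (-13/2 + I/2))) = 23*(1406 - (17/2 + I/2)) = 23*(1406 + (-17/2 - I/2)) = 23*(2795/2 - I/2) = 64285/2 - 23*I/2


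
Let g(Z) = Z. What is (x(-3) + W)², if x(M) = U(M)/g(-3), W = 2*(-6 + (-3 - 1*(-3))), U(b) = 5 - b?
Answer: 1936/9 ≈ 215.11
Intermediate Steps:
W = -12 (W = 2*(-6 + (-3 + 3)) = 2*(-6 + 0) = 2*(-6) = -12)
x(M) = -5/3 + M/3 (x(M) = (5 - M)/(-3) = (5 - M)*(-⅓) = -5/3 + M/3)
(x(-3) + W)² = ((-5/3 + (⅓)*(-3)) - 12)² = ((-5/3 - 1) - 12)² = (-8/3 - 12)² = (-44/3)² = 1936/9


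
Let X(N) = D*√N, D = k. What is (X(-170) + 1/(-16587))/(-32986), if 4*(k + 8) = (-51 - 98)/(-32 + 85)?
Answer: 1/547138782 + 1845*I*√170/6993032 ≈ 1.8277e-9 + 0.00344*I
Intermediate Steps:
k = -1845/212 (k = -8 + ((-51 - 98)/(-32 + 85))/4 = -8 + (-149/53)/4 = -8 + (-149*1/53)/4 = -8 + (¼)*(-149/53) = -8 - 149/212 = -1845/212 ≈ -8.7028)
D = -1845/212 ≈ -8.7028
X(N) = -1845*√N/212
(X(-170) + 1/(-16587))/(-32986) = (-1845*I*√170/212 + 1/(-16587))/(-32986) = (-1845*I*√170/212 - 1/16587)*(-1/32986) = (-1/16587 - 1845*I*√170/212)*(-1/32986) = 1/547138782 + 1845*I*√170/6993032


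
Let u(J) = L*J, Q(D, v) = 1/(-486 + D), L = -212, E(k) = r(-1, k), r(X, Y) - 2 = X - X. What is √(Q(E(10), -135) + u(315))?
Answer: I*√32321521/22 ≈ 258.42*I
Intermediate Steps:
r(X, Y) = 2 (r(X, Y) = 2 + (X - X) = 2 + 0 = 2)
E(k) = 2
u(J) = -212*J
√(Q(E(10), -135) + u(315)) = √(1/(-486 + 2) - 212*315) = √(1/(-484) - 66780) = √(-1/484 - 66780) = √(-32321521/484) = I*√32321521/22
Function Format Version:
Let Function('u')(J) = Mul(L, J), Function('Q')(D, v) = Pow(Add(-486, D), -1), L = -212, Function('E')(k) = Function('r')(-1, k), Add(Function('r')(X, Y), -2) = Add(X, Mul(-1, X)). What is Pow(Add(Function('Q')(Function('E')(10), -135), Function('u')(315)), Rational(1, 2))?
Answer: Mul(Rational(1, 22), I, Pow(32321521, Rational(1, 2))) ≈ Mul(258.42, I)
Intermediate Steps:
Function('r')(X, Y) = 2 (Function('r')(X, Y) = Add(2, Add(X, Mul(-1, X))) = Add(2, 0) = 2)
Function('E')(k) = 2
Function('u')(J) = Mul(-212, J)
Pow(Add(Function('Q')(Function('E')(10), -135), Function('u')(315)), Rational(1, 2)) = Pow(Add(Pow(Add(-486, 2), -1), Mul(-212, 315)), Rational(1, 2)) = Pow(Add(Pow(-484, -1), -66780), Rational(1, 2)) = Pow(Add(Rational(-1, 484), -66780), Rational(1, 2)) = Pow(Rational(-32321521, 484), Rational(1, 2)) = Mul(Rational(1, 22), I, Pow(32321521, Rational(1, 2)))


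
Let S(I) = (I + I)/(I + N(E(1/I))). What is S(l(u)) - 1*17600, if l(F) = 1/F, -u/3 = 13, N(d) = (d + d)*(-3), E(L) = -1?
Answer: -4100802/233 ≈ -17600.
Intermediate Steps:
N(d) = -6*d (N(d) = (2*d)*(-3) = -6*d)
u = -39 (u = -3*13 = -39)
S(I) = 2*I/(6 + I) (S(I) = (I + I)/(I - 6*(-1)) = (2*I)/(I + 6) = (2*I)/(6 + I) = 2*I/(6 + I))
S(l(u)) - 1*17600 = 2/(-39*(6 + 1/(-39))) - 1*17600 = 2*(-1/39)/(6 - 1/39) - 17600 = 2*(-1/39)/(233/39) - 17600 = 2*(-1/39)*(39/233) - 17600 = -2/233 - 17600 = -4100802/233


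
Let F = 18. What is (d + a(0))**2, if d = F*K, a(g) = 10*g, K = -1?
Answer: 324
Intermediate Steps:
d = -18 (d = 18*(-1) = -18)
(d + a(0))**2 = (-18 + 10*0)**2 = (-18 + 0)**2 = (-18)**2 = 324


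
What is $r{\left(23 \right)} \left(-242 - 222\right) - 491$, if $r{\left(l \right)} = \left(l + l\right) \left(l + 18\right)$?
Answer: $-875595$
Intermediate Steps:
$r{\left(l \right)} = 2 l \left(18 + l\right)$
$r{\left(23 \right)} \left(-242 - 222\right) - 491 = 2 \cdot 23 \left(18 + 23\right) \left(-242 - 222\right) - 491 = 2 \cdot 23 \cdot 41 \left(-242 - 222\right) - 491 = 1886 \left(-464\right) - 491 = -875104 - 491 = -875595$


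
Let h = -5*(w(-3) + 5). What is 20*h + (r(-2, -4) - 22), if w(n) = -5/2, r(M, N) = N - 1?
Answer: -277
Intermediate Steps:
r(M, N) = -1 + N
w(n) = -5/2 (w(n) = -5*1/2 = -5/2)
h = -25/2 (h = -5*(-5/2 + 5) = -5*5/2 = -25/2 ≈ -12.500)
20*h + (r(-2, -4) - 22) = 20*(-25/2) + ((-1 - 4) - 22) = -250 + (-5 - 22) = -250 - 27 = -277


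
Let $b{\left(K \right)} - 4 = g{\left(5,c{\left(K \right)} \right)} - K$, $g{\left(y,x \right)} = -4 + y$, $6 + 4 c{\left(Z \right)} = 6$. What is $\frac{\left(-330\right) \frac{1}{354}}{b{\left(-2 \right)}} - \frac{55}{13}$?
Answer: $- \frac{23430}{5369} \approx -4.3639$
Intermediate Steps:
$c{\left(Z \right)} = 0$ ($c{\left(Z \right)} = - \frac{3}{2} + \frac{1}{4} \cdot 6 = - \frac{3}{2} + \frac{3}{2} = 0$)
$b{\left(K \right)} = 5 - K$ ($b{\left(K \right)} = 4 - \left(-1 + K\right) = 5 - K$)
$\frac{\left(-330\right) \frac{1}{354}}{b{\left(-2 \right)}} - \frac{55}{13} = \frac{\left(-330\right) \frac{1}{354}}{5 - -2} - \frac{55}{13} = \frac{\left(-330\right) \frac{1}{354}}{5 + 2} - \frac{55}{13} = - \frac{55}{59 \cdot 7} - \frac{55}{13} = \left(- \frac{55}{59}\right) \frac{1}{7} - \frac{55}{13} = - \frac{55}{413} - \frac{55}{13} = - \frac{23430}{5369}$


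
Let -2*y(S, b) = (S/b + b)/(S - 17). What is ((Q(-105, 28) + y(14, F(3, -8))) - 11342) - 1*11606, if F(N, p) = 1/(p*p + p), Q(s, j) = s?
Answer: -2567301/112 ≈ -22922.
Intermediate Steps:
F(N, p) = 1/(p + p²) (F(N, p) = 1/(p² + p) = 1/(p + p²))
y(S, b) = -(b + S/b)/(2*(-17 + S)) (y(S, b) = -(S/b + b)/(2*(S - 17)) = -(b + S/b)/(2*(-17 + S)))
((Q(-105, 28) + y(14, F(3, -8))) - 11342) - 1*11606 = ((-105 + (-1*14 - (1/((-8)*(1 - 8)))²)/(2*((1/((-8)*(1 - 8))))*(-17 + 14))) - 11342) - 1*11606 = ((-105 + (½)*(-14 - (-⅛/(-7))²)/(-⅛/(-7)*(-3))) - 11342) - 11606 = ((-105 + (½)*(-⅓)*(-14 - (-⅛*(-⅐))²)/(-⅛*(-⅐))) - 11342) - 11606 = ((-105 + (½)*(-⅓)*(-14 - (1/56)²)/(1/56)) - 11342) - 11606 = ((-105 + (½)*56*(-⅓)*(-14 - 1*1/3136)) - 11342) - 11606 = ((-105 + (½)*56*(-⅓)*(-14 - 1/3136)) - 11342) - 11606 = ((-105 + (½)*56*(-⅓)*(-43905/3136)) - 11342) - 11606 = ((-105 + 14635/112) - 11342) - 11606 = (2875/112 - 11342) - 11606 = -1267429/112 - 11606 = -2567301/112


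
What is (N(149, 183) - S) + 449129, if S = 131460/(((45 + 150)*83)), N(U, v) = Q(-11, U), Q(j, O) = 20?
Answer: 484623007/1079 ≈ 4.4914e+5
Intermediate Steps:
N(U, v) = 20
S = 8764/1079 (S = 131460/((195*83)) = 131460/16185 = 131460*(1/16185) = 8764/1079 ≈ 8.1223)
(N(149, 183) - S) + 449129 = (20 - 1*8764/1079) + 449129 = (20 - 8764/1079) + 449129 = 12816/1079 + 449129 = 484623007/1079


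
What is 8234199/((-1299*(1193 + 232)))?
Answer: -914911/205675 ≈ -4.4483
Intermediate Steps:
8234199/((-1299*(1193 + 232))) = 8234199/((-1299*1425)) = 8234199/(-1851075) = 8234199*(-1/1851075) = -914911/205675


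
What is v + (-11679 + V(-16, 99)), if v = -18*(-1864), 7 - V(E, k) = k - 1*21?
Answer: 21802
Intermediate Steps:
V(E, k) = 28 - k (V(E, k) = 7 - (k - 1*21) = 7 - (k - 21) = 7 - (-21 + k) = 7 + (21 - k) = 28 - k)
v = 33552
v + (-11679 + V(-16, 99)) = 33552 + (-11679 + (28 - 1*99)) = 33552 + (-11679 + (28 - 99)) = 33552 + (-11679 - 71) = 33552 - 11750 = 21802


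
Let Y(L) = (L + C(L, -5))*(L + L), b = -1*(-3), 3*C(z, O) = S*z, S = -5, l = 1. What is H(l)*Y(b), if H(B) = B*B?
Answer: -12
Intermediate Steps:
H(B) = B²
C(z, O) = -5*z/3 (C(z, O) = (-5*z)/3 = -5*z/3)
b = 3
Y(L) = -4*L²/3 (Y(L) = (L - 5*L/3)*(L + L) = (-2*L/3)*(2*L) = -4*L²/3)
H(l)*Y(b) = 1²*(-4/3*3²) = 1*(-4/3*9) = 1*(-12) = -12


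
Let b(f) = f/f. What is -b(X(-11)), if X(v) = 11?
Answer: -1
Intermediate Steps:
b(f) = 1
-b(X(-11)) = -1*1 = -1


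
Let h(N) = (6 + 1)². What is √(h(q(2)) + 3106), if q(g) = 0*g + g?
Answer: √3155 ≈ 56.169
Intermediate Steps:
q(g) = g (q(g) = 0 + g = g)
h(N) = 49 (h(N) = 7² = 49)
√(h(q(2)) + 3106) = √(49 + 3106) = √3155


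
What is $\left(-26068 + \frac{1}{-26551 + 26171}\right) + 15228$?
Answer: $- \frac{4119201}{380} \approx -10840.0$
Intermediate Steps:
$\left(-26068 + \frac{1}{-26551 + 26171}\right) + 15228 = \left(-26068 + \frac{1}{-380}\right) + 15228 = \left(-26068 - \frac{1}{380}\right) + 15228 = - \frac{9905841}{380} + 15228 = - \frac{4119201}{380}$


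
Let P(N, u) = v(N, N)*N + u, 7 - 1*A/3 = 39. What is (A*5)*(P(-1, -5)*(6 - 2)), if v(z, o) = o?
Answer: 7680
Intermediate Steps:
A = -96 (A = 21 - 3*39 = 21 - 117 = -96)
P(N, u) = u + N² (P(N, u) = N*N + u = N² + u = u + N²)
(A*5)*(P(-1, -5)*(6 - 2)) = (-96*5)*((-5 + (-1)²)*(6 - 2)) = -480*(-5 + 1)*4 = -(-1920)*4 = -480*(-16) = 7680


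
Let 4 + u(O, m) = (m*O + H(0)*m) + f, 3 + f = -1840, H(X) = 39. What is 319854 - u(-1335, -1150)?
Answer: -1168699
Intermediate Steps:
f = -1843 (f = -3 - 1840 = -1843)
u(O, m) = -1847 + 39*m + O*m (u(O, m) = -4 + ((m*O + 39*m) - 1843) = -4 + ((O*m + 39*m) - 1843) = -4 + ((39*m + O*m) - 1843) = -4 + (-1843 + 39*m + O*m) = -1847 + 39*m + O*m)
319854 - u(-1335, -1150) = 319854 - (-1847 + 39*(-1150) - 1335*(-1150)) = 319854 - (-1847 - 44850 + 1535250) = 319854 - 1*1488553 = 319854 - 1488553 = -1168699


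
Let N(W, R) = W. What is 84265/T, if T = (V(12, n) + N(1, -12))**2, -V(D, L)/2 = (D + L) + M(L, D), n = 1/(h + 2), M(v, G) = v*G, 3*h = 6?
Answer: 337060/3481 ≈ 96.828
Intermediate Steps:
h = 2 (h = (1/3)*6 = 2)
M(v, G) = G*v
n = 1/4 (n = 1/(2 + 2) = 1/4 ≈ 0.25000)
V(D, L) = -2*D - 2*L - 2*D*L (V(D, L) = -2*((D + L) + D*L) = -2*(D + L + D*L) = -2*D - 2*L - 2*D*L)
T = 3481/4 (T = ((-2*12 - 2*1/4 - 2*12*1/4) + 1)**2 = ((-24 - 1/2 - 6) + 1)**2 = (-61/2 + 1)**2 = (-59/2)**2 = 3481/4 ≈ 870.25)
84265/T = 84265/(3481/4) = 84265*(4/3481) = 337060/3481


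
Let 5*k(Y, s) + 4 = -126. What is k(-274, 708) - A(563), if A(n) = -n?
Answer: 537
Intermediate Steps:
k(Y, s) = -26 (k(Y, s) = -⅘ + (⅕)*(-126) = -⅘ - 126/5 = -26)
k(-274, 708) - A(563) = -26 - (-1)*563 = -26 - 1*(-563) = -26 + 563 = 537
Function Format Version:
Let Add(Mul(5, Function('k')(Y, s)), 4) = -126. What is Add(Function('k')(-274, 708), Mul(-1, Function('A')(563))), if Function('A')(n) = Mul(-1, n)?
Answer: 537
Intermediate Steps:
Function('k')(Y, s) = -26 (Function('k')(Y, s) = Add(Rational(-4, 5), Mul(Rational(1, 5), -126)) = Add(Rational(-4, 5), Rational(-126, 5)) = -26)
Add(Function('k')(-274, 708), Mul(-1, Function('A')(563))) = Add(-26, Mul(-1, Mul(-1, 563))) = Add(-26, Mul(-1, -563)) = Add(-26, 563) = 537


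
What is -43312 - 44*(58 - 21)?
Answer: -44940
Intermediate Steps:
-43312 - 44*(58 - 21) = -43312 - 44*37 = -43312 - 1628 = -44940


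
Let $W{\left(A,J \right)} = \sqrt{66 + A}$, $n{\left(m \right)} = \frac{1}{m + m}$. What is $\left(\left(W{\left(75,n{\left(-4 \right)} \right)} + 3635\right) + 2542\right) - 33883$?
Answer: $-27706 + \sqrt{141} \approx -27694.0$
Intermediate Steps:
$n{\left(m \right)} = \frac{1}{2 m}$
$\left(\left(W{\left(75,n{\left(-4 \right)} \right)} + 3635\right) + 2542\right) - 33883 = \left(\left(\sqrt{66 + 75} + 3635\right) + 2542\right) - 33883 = \left(\left(\sqrt{141} + 3635\right) + 2542\right) - 33883 = \left(\left(3635 + \sqrt{141}\right) + 2542\right) - 33883 = \left(6177 + \sqrt{141}\right) - 33883 = -27706 + \sqrt{141}$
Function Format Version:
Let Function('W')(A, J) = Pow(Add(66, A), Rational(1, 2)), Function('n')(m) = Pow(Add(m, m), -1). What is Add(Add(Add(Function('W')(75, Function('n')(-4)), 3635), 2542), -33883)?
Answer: Add(-27706, Pow(141, Rational(1, 2))) ≈ -27694.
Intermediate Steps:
Function('n')(m) = Mul(Rational(1, 2), Pow(m, -1)) (Function('n')(m) = Pow(Mul(2, m), -1) = Mul(Rational(1, 2), Pow(m, -1)))
Add(Add(Add(Function('W')(75, Function('n')(-4)), 3635), 2542), -33883) = Add(Add(Add(Pow(Add(66, 75), Rational(1, 2)), 3635), 2542), -33883) = Add(Add(Add(Pow(141, Rational(1, 2)), 3635), 2542), -33883) = Add(Add(Add(3635, Pow(141, Rational(1, 2))), 2542), -33883) = Add(Add(6177, Pow(141, Rational(1, 2))), -33883) = Add(-27706, Pow(141, Rational(1, 2)))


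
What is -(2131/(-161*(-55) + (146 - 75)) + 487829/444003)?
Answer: -5300532047/3963170778 ≈ -1.3374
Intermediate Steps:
-(2131/(-161*(-55) + (146 - 75)) + 487829/444003) = -(2131/(8855 + 71) + 487829*(1/444003)) = -(2131/8926 + 487829/444003) = -1*5300532047/3963170778 = -5300532047/3963170778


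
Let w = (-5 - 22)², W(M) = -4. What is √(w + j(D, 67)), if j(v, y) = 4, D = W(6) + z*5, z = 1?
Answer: √733 ≈ 27.074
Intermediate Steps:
D = 1 (D = -4 + 1*5 = -4 + 5 = 1)
w = 729 (w = (-27)² = 729)
√(w + j(D, 67)) = √(729 + 4) = √733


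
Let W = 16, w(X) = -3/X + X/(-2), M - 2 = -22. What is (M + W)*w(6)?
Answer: 14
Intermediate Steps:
M = -20 (M = 2 - 22 = -20)
w(X) = -3/X - X/2 (w(X) = -3/X + X*(-½) = -3/X - X/2)
(M + W)*w(6) = (-20 + 16)*(-3/6 - ½*6) = -4*(-3*⅙ - 3) = -4*(-½ - 3) = -4*(-7/2) = 14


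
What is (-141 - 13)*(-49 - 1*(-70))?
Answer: -3234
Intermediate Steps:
(-141 - 13)*(-49 - 1*(-70)) = -154*(-49 + 70) = -154*21 = -3234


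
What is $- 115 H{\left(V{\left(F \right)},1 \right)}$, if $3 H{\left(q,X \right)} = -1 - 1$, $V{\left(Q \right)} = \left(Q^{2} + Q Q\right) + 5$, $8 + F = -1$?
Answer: $\frac{230}{3} \approx 76.667$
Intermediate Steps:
$F = -9$ ($F = -8 - 1 = -9$)
$V{\left(Q \right)} = 5 + 2 Q^{2}$ ($V{\left(Q \right)} = \left(Q^{2} + Q^{2}\right) + 5 = 2 Q^{2} + 5 = 5 + 2 Q^{2}$)
$H{\left(q,X \right)} = - \frac{2}{3}$ ($H{\left(q,X \right)} = \frac{-1 - 1}{3} = \frac{1}{3} \left(-2\right) = - \frac{2}{3}$)
$- 115 H{\left(V{\left(F \right)},1 \right)} = \left(-115\right) \left(- \frac{2}{3}\right) = \frac{230}{3}$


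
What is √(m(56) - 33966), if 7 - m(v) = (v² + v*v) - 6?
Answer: 5*I*√1609 ≈ 200.56*I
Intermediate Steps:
m(v) = 13 - 2*v² (m(v) = 7 - ((v² + v*v) - 6) = 7 - ((v² + v²) - 6) = 7 - (2*v² - 6) = 7 - (-6 + 2*v²) = 7 + (6 - 2*v²) = 13 - 2*v²)
√(m(56) - 33966) = √((13 - 2*56²) - 33966) = √((13 - 2*3136) - 33966) = √((13 - 6272) - 33966) = √(-6259 - 33966) = √(-40225) = 5*I*√1609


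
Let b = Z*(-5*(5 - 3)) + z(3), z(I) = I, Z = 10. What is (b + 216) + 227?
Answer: 346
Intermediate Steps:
b = -97 (b = 10*(-5*(5 - 3)) + 3 = 10*(-5*2) + 3 = 10*(-10) + 3 = -100 + 3 = -97)
(b + 216) + 227 = (-97 + 216) + 227 = 119 + 227 = 346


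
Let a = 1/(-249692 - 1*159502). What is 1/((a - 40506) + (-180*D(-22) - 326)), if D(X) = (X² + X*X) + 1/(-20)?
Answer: -409194/88002489223 ≈ -4.6498e-6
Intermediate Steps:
D(X) = -1/20 + 2*X² (D(X) = (X² + X²) - 1/20 = 2*X² - 1/20 = -1/20 + 2*X²)
a = -1/409194 (a = 1/(-249692 - 159502) = 1/(-409194) = -1/409194 ≈ -2.4438e-6)
1/((a - 40506) + (-180*D(-22) - 326)) = 1/((-1/409194 - 40506) + (-180*(-1/20 + 2*(-22)²) - 326)) = 1/(-16574812165/409194 + (-180*(-1/20 + 2*484) - 326)) = 1/(-16574812165/409194 + (-180*(-1/20 + 968) - 326)) = 1/(-16574812165/409194 + (-180*19359/20 - 326)) = 1/(-16574812165/409194 + (-174231 - 326)) = 1/(-16574812165/409194 - 174557) = 1/(-88002489223/409194) = -409194/88002489223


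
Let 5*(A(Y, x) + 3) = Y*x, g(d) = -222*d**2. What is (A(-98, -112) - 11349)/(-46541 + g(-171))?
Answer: 45784/32690215 ≈ 0.0014005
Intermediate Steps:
A(Y, x) = -3 + Y*x/5 (A(Y, x) = -3 + (Y*x)/5 = -3 + Y*x/5)
(A(-98, -112) - 11349)/(-46541 + g(-171)) = ((-3 + (1/5)*(-98)*(-112)) - 11349)/(-46541 - 222*(-171)**2) = ((-3 + 10976/5) - 11349)/(-46541 - 222*29241) = (10961/5 - 11349)/(-46541 - 6491502) = -45784/5/(-6538043) = -45784/5*(-1/6538043) = 45784/32690215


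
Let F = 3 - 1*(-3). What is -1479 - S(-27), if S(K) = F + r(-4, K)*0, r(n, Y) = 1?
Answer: -1485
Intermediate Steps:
F = 6 (F = 3 + 3 = 6)
S(K) = 6 (S(K) = 6 + 1*0 = 6 + 0 = 6)
-1479 - S(-27) = -1479 - 1*6 = -1479 - 6 = -1485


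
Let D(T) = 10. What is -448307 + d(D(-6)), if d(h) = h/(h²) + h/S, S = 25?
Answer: -896613/2 ≈ -4.4831e+5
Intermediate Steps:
d(h) = 1/h + h/25 (d(h) = h/(h²) + h/25 = h/h² + h*(1/25) = 1/h + h/25)
-448307 + d(D(-6)) = -448307 + (1/10 + (1/25)*10) = -448307 + (⅒ + ⅖) = -448307 + ½ = -896613/2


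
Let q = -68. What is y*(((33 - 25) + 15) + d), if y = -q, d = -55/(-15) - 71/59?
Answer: 306476/177 ≈ 1731.5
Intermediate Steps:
d = 436/177 (d = -55*(-1/15) - 71*1/59 = 11/3 - 71/59 = 436/177 ≈ 2.4633)
y = 68 (y = -1*(-68) = 68)
y*(((33 - 25) + 15) + d) = 68*(((33 - 25) + 15) + 436/177) = 68*((8 + 15) + 436/177) = 68*(23 + 436/177) = 68*(4507/177) = 306476/177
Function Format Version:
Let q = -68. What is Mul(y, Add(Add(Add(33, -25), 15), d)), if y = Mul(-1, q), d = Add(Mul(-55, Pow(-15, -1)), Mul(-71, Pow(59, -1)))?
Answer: Rational(306476, 177) ≈ 1731.5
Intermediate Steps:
d = Rational(436, 177) (d = Add(Mul(-55, Rational(-1, 15)), Mul(-71, Rational(1, 59))) = Add(Rational(11, 3), Rational(-71, 59)) = Rational(436, 177) ≈ 2.4633)
y = 68 (y = Mul(-1, -68) = 68)
Mul(y, Add(Add(Add(33, -25), 15), d)) = Mul(68, Add(Add(Add(33, -25), 15), Rational(436, 177))) = Mul(68, Add(Add(8, 15), Rational(436, 177))) = Mul(68, Add(23, Rational(436, 177))) = Mul(68, Rational(4507, 177)) = Rational(306476, 177)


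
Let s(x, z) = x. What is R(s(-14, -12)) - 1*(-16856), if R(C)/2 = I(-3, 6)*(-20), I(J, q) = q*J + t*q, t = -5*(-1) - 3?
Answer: 17096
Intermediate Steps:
t = 2 (t = 5 - 3 = 2)
I(J, q) = 2*q + J*q (I(J, q) = q*J + 2*q = J*q + 2*q = 2*q + J*q)
R(C) = 240 (R(C) = 2*((6*(2 - 3))*(-20)) = 2*((6*(-1))*(-20)) = 2*(-6*(-20)) = 2*120 = 240)
R(s(-14, -12)) - 1*(-16856) = 240 - 1*(-16856) = 240 + 16856 = 17096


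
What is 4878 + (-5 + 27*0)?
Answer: 4873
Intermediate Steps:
4878 + (-5 + 27*0) = 4878 + (-5 + 0) = 4878 - 5 = 4873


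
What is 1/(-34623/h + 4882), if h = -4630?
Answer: 4630/22638283 ≈ 0.00020452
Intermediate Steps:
1/(-34623/h + 4882) = 1/(-34623/(-4630) + 4882) = 1/(-34623*(-1/4630) + 4882) = 1/(34623/4630 + 4882) = 1/(22638283/4630) = 4630/22638283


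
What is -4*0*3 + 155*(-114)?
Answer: -17670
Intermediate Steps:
-4*0*3 + 155*(-114) = 0*3 - 17670 = 0 - 17670 = -17670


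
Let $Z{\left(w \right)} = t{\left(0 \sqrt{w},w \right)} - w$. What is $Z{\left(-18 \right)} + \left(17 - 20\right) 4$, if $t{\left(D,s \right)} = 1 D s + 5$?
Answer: $11$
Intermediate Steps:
$t{\left(D,s \right)} = 5 + D s$ ($t{\left(D,s \right)} = D s + 5 = 5 + D s$)
$Z{\left(w \right)} = 5 - w$ ($Z{\left(w \right)} = \left(5 + 0 \sqrt{w} w\right) - w = \left(5 + 0 w\right) - w = \left(5 + 0\right) - w = 5 - w$)
$Z{\left(-18 \right)} + \left(17 - 20\right) 4 = \left(5 - -18\right) + \left(17 - 20\right) 4 = \left(5 + 18\right) + \left(17 - 20\right) 4 = 23 - 12 = 11$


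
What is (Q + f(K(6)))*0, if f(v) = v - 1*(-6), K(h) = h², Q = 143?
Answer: 0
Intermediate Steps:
f(v) = 6 + v (f(v) = v + 6 = 6 + v)
(Q + f(K(6)))*0 = (143 + (6 + 6²))*0 = (143 + (6 + 36))*0 = (143 + 42)*0 = 185*0 = 0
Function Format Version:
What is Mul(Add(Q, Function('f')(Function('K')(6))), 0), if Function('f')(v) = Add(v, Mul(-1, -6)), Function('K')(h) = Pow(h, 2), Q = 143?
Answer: 0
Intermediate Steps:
Function('f')(v) = Add(6, v) (Function('f')(v) = Add(v, 6) = Add(6, v))
Mul(Add(Q, Function('f')(Function('K')(6))), 0) = Mul(Add(143, Add(6, Pow(6, 2))), 0) = Mul(Add(143, Add(6, 36)), 0) = Mul(Add(143, 42), 0) = Mul(185, 0) = 0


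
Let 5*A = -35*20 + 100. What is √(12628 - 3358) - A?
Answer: 120 + 3*√1030 ≈ 216.28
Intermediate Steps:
A = -120 (A = (-35*20 + 100)/5 = (-700 + 100)/5 = (⅕)*(-600) = -120)
√(12628 - 3358) - A = √(12628 - 3358) - 1*(-120) = √9270 + 120 = 3*√1030 + 120 = 120 + 3*√1030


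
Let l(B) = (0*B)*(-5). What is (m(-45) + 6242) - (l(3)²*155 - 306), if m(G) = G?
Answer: 6503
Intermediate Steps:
l(B) = 0 (l(B) = 0*(-5) = 0)
(m(-45) + 6242) - (l(3)²*155 - 306) = (-45 + 6242) - (0²*155 - 306) = 6197 - (0*155 - 306) = 6197 - (0 - 306) = 6197 - 1*(-306) = 6197 + 306 = 6503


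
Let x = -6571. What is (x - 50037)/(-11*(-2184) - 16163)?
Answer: -56608/7861 ≈ -7.2011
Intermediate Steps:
(x - 50037)/(-11*(-2184) - 16163) = (-6571 - 50037)/(-11*(-2184) - 16163) = -56608/(24024 - 16163) = -56608/7861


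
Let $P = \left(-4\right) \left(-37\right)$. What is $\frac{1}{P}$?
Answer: $\frac{1}{148} \approx 0.0067568$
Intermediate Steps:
$P = 148$
$\frac{1}{P} = \frac{1}{148}$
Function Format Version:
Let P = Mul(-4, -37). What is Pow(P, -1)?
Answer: Rational(1, 148) ≈ 0.0067568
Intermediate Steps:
P = 148
Pow(P, -1) = Pow(148, -1) = Rational(1, 148)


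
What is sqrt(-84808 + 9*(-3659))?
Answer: I*sqrt(117739) ≈ 343.13*I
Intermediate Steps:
sqrt(-84808 + 9*(-3659)) = sqrt(-84808 - 32931) = sqrt(-117739) = I*sqrt(117739)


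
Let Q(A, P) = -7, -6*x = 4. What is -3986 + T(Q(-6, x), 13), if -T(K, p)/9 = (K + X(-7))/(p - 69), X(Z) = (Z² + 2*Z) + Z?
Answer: -31861/8 ≈ -3982.6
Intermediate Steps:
X(Z) = Z² + 3*Z
x = -⅔ (x = -⅙*4 = -⅔ ≈ -0.66667)
T(K, p) = -9*(28 + K)/(-69 + p) (T(K, p) = -9*(K - 7*(3 - 7))/(p - 69) = -9*(K - 7*(-4))/(-69 + p) = -9*(K + 28)/(-69 + p) = -9*(28 + K)/(-69 + p))
-3986 + T(Q(-6, x), 13) = -3986 + 9*(-28 - 1*(-7))/(-69 + 13) = -3986 + 9*(-28 + 7)/(-56) = -3986 + 9*(-1/56)*(-21) = -3986 + 27/8 = -31861/8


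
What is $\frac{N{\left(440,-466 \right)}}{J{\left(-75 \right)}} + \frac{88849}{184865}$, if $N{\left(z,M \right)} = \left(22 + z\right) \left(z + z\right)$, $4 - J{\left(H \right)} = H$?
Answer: $\frac{75165733471}{14604335} \approx 5146.8$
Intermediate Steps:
$J{\left(H \right)} = 4 - H$
$N{\left(z,M \right)} = 2 z \left(22 + z\right)$ ($N{\left(z,M \right)} = \left(22 + z\right) 2 z = 2 z \left(22 + z\right)$)
$\frac{N{\left(440,-466 \right)}}{J{\left(-75 \right)}} + \frac{88849}{184865} = \frac{2 \cdot 440 \left(22 + 440\right)}{4 - -75} + \frac{88849}{184865} = \frac{2 \cdot 440 \cdot 462}{4 + 75} + 88849 \cdot \frac{1}{184865} = \frac{406560}{79} + \frac{88849}{184865} = \frac{75165733471}{14604335}$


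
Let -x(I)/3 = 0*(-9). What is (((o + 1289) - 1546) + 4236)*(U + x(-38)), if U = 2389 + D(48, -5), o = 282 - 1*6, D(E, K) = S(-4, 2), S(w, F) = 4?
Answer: 10182215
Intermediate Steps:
x(I) = 0 (x(I) = -0*(-9) = -3*0 = 0)
D(E, K) = 4
o = 276 (o = 282 - 6 = 276)
U = 2393 (U = 2389 + 4 = 2393)
(((o + 1289) - 1546) + 4236)*(U + x(-38)) = (((276 + 1289) - 1546) + 4236)*(2393 + 0) = ((1565 - 1546) + 4236)*2393 = (19 + 4236)*2393 = 4255*2393 = 10182215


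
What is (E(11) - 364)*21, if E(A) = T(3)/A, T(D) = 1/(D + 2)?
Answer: -420399/55 ≈ -7643.6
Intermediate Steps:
T(D) = 1/(2 + D)
E(A) = 1/(5*A) (E(A) = 1/((2 + 3)*A) = 1/(5*A))
(E(11) - 364)*21 = ((⅕)/11 - 364)*21 = ((⅕)*(1/11) - 364)*21 = (1/55 - 364)*21 = -20019/55*21 = -420399/55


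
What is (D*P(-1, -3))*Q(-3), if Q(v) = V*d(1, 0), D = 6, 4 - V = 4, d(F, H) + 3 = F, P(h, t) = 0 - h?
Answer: 0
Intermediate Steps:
P(h, t) = -h
d(F, H) = -3 + F
V = 0 (V = 4 - 1*4 = 4 - 4 = 0)
Q(v) = 0 (Q(v) = 0*(-3 + 1) = 0*(-2) = 0)
(D*P(-1, -3))*Q(-3) = (6*(-1*(-1)))*0 = (6*1)*0 = 6*0 = 0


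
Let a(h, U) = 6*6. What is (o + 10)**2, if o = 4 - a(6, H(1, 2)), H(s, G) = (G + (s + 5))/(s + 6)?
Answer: 484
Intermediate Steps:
H(s, G) = (5 + G + s)/(6 + s) (H(s, G) = (G + (5 + s))/(6 + s) = (5 + G + s)/(6 + s))
a(h, U) = 36
o = -32 (o = 4 - 1*36 = 4 - 36 = -32)
(o + 10)**2 = (-32 + 10)**2 = (-22)**2 = 484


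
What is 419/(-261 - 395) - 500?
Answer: -328419/656 ≈ -500.64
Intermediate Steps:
419/(-261 - 395) - 500 = 419/(-656) - 500 = -1/656*419 - 500 = -419/656 - 500 = -328419/656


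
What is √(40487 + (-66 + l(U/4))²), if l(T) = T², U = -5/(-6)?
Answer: √14875930993/576 ≈ 211.75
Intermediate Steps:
U = ⅚ (U = -5*(-⅙) = ⅚ ≈ 0.83333)
√(40487 + (-66 + l(U/4))²) = √(40487 + (-66 + ((⅚)/4)²)²) = √(40487 + (-66 + ((⅚)*(¼))²)²) = √(40487 + (-66 + (5/24)²)²) = √(40487 + (-66 + 25/576)²) = √(40487 + (-37991/576)²) = √(40487 + 1443316081/331776) = √(14875930993/331776) = √14875930993/576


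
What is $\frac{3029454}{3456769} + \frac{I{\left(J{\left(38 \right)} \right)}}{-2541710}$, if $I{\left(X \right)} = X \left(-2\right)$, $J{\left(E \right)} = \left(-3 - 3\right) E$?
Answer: $\frac{3849208619838}{4393052167495} \approx 0.8762$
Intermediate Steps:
$J{\left(E \right)} = - 6 E$
$I{\left(X \right)} = - 2 X$
$\frac{3029454}{3456769} + \frac{I{\left(J{\left(38 \right)} \right)}}{-2541710} = \frac{3029454}{3456769} + \frac{\left(-2\right) \left(\left(-6\right) 38\right)}{-2541710} = 3029454 \cdot \frac{1}{3456769} + \left(-2\right) \left(-228\right) \left(- \frac{1}{2541710}\right) = \frac{3029454}{3456769} + 456 \left(- \frac{1}{2541710}\right) = \frac{3029454}{3456769} - \frac{228}{1270855} = \frac{3849208619838}{4393052167495}$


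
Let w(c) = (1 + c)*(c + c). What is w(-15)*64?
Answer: 26880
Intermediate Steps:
w(c) = 2*c*(1 + c) (w(c) = (1 + c)*(2*c) = 2*c*(1 + c))
w(-15)*64 = (2*(-15)*(1 - 15))*64 = (2*(-15)*(-14))*64 = 420*64 = 26880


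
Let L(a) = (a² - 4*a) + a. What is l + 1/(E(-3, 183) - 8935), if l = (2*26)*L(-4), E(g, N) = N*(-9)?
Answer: 15407391/10582 ≈ 1456.0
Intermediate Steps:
L(a) = a² - 3*a
E(g, N) = -9*N
l = 1456 (l = (2*26)*(-4*(-3 - 4)) = 52*(-4*(-7)) = 52*28 = 1456)
l + 1/(E(-3, 183) - 8935) = 1456 + 1/(-9*183 - 8935) = 1456 + 1/(-1647 - 8935) = 1456 + 1/(-10582) = 1456 - 1/10582 = 15407391/10582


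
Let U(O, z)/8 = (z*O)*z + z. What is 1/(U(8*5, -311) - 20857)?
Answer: 1/30927375 ≈ 3.2334e-8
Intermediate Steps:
U(O, z) = 8*z + 8*O*z**2 (U(O, z) = 8*((z*O)*z + z) = 8*((O*z)*z + z) = 8*(O*z**2 + z) = 8*(z + O*z**2) = 8*z + 8*O*z**2)
1/(U(8*5, -311) - 20857) = 1/(8*(-311)*(1 + (8*5)*(-311)) - 20857) = 1/(8*(-311)*(1 + 40*(-311)) - 20857) = 1/(8*(-311)*(1 - 12440) - 20857) = 1/(8*(-311)*(-12439) - 20857) = 1/(30948232 - 20857) = 1/30927375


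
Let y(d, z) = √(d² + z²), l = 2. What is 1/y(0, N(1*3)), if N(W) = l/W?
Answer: 3/2 ≈ 1.5000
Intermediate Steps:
N(W) = 2/W
1/y(0, N(1*3)) = 1/(√(0² + (2/((1*3)))²)) = 1/(√(0 + (2/3)²)) = 1/(√(0 + (2*(⅓))²)) = 1/(√(0 + (⅔)²)) = 1/(√(0 + 4/9)) = 1/(√(4/9)) = 1/(⅔) = 3/2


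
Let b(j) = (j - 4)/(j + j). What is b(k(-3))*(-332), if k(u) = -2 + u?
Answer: -1494/5 ≈ -298.80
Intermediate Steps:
b(j) = (-4 + j)/(2*j) (b(j) = (-4 + j)/((2*j)) = (-4 + j)*(1/(2*j)) = (-4 + j)/(2*j))
b(k(-3))*(-332) = ((-4 + (-2 - 3))/(2*(-2 - 3)))*(-332) = ((½)*(-4 - 5)/(-5))*(-332) = ((½)*(-⅕)*(-9))*(-332) = (9/10)*(-332) = -1494/5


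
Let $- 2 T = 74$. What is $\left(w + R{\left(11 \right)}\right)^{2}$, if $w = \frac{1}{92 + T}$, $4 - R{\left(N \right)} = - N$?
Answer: $\frac{682276}{3025} \approx 225.55$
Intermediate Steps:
$T = -37$ ($T = \left(- \frac{1}{2}\right) 74 = -37$)
$R{\left(N \right)} = 4 + N$ ($R{\left(N \right)} = 4 - - N = 4 + N$)
$w = \frac{1}{55}$ ($w = \frac{1}{92 - 37} = \frac{1}{55} \approx 0.018182$)
$\left(w + R{\left(11 \right)}\right)^{2} = \left(\frac{1}{55} + \left(4 + 11\right)\right)^{2} = \left(\frac{1}{55} + 15\right)^{2} = \left(\frac{826}{55}\right)^{2} = \frac{682276}{3025}$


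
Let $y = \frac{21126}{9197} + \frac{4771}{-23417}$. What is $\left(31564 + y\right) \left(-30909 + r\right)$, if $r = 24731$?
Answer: $- \frac{41999699430258998}{215366149} \approx -1.9502 \cdot 10^{8}$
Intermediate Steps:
$y = \frac{450828655}{215366149}$ ($y = 21126 \cdot \frac{1}{9197} + 4771 \left(- \frac{1}{23417}\right) = \frac{21126}{9197} - \frac{4771}{23417} = \frac{450828655}{215366149} \approx 2.0933$)
$\left(31564 + y\right) \left(-30909 + r\right) = \left(31564 + \frac{450828655}{215366149}\right) \left(-30909 + 24731\right) = \frac{6798267955691}{215366149} \left(-6178\right) = - \frac{41999699430258998}{215366149}$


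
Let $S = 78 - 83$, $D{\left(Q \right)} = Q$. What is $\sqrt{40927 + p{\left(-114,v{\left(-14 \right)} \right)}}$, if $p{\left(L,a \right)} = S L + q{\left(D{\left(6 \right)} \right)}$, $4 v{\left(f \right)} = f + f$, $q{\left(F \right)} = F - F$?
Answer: $\sqrt{41497} \approx 203.71$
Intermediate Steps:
$q{\left(F \right)} = 0$
$v{\left(f \right)} = \frac{f}{2}$ ($v{\left(f \right)} = \frac{f + f}{4} = \frac{2 f}{4} = \frac{f}{2}$)
$S = -5$ ($S = 78 - 83 = -5$)
$p{\left(L,a \right)} = - 5 L$ ($p{\left(L,a \right)} = - 5 L + 0 = - 5 L$)
$\sqrt{40927 + p{\left(-114,v{\left(-14 \right)} \right)}} = \sqrt{40927 - -570} = \sqrt{40927 + 570} = \sqrt{41497}$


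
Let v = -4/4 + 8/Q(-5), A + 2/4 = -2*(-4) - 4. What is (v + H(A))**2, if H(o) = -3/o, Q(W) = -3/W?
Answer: 58081/441 ≈ 131.70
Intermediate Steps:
A = 7/2 (A = -1/2 + (-2*(-4) - 4) = -1/2 + (8 - 4) = -1/2 + 4 = 7/2 ≈ 3.5000)
v = 37/3 (v = -4/4 + 8/((-3/(-5))) = -4*1/4 + 8/((-3*(-1/5))) = -1 + 8/(3/5) = -1 + 8*(5/3) = -1 + 40/3 = 37/3 ≈ 12.333)
(v + H(A))**2 = (37/3 - 3/7/2)**2 = (37/3 - 3*2/7)**2 = (37/3 - 6/7)**2 = (241/21)**2 = 58081/441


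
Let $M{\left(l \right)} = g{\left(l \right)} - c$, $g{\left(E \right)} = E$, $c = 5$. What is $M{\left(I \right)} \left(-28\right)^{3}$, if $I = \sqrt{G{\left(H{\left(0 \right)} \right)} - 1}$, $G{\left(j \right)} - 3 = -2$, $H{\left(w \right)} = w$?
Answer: $109760$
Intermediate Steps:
$G{\left(j \right)} = 1$ ($G{\left(j \right)} = 3 - 2 = 1$)
$I = 0$ ($I = \sqrt{1 - 1} = \sqrt{0} = 0$)
$M{\left(l \right)} = -5 + l$ ($M{\left(l \right)} = l - 5 = -5 + l$)
$M{\left(I \right)} \left(-28\right)^{3} = \left(-5 + 0\right) \left(-28\right)^{3} = \left(-5\right) \left(-21952\right) = 109760$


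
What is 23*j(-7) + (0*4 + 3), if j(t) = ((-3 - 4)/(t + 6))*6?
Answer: 969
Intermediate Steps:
j(t) = -42/(6 + t) (j(t) = -7/(6 + t)*6 = -42/(6 + t))
23*j(-7) + (0*4 + 3) = 23*(-42/(6 - 7)) + (0*4 + 3) = 23*(-42/(-1)) + (0 + 3) = 23*(-42*(-1)) + 3 = 23*42 + 3 = 966 + 3 = 969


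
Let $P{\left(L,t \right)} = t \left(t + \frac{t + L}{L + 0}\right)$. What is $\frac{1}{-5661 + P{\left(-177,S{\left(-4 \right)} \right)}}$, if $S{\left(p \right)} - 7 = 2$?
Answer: $- \frac{59}{328716} \approx -0.00017949$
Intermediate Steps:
$S{\left(p \right)} = 9$ ($S{\left(p \right)} = 7 + 2 = 9$)
$P{\left(L,t \right)} = t \left(t + \frac{L + t}{L}\right)$
$\frac{1}{-5661 + P{\left(-177,S{\left(-4 \right)} \right)}} = \frac{1}{-5661 + \frac{9 \left(9 - 177 \left(1 + 9\right)\right)}{-177}} = \frac{1}{-5661 + 9 \left(- \frac{1}{177}\right) \left(9 - 1770\right)} = \frac{1}{-5661 + 9 \left(- \frac{1}{177}\right) \left(-1761\right)} = \frac{1}{-5661 + \frac{5283}{59}} = \frac{1}{- \frac{328716}{59}} = - \frac{59}{328716}$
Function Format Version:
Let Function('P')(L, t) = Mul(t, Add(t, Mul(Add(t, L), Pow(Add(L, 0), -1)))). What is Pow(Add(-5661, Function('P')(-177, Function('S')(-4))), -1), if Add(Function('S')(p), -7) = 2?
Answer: Rational(-59, 328716) ≈ -0.00017949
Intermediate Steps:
Function('S')(p) = 9 (Function('S')(p) = Add(7, 2) = 9)
Function('P')(L, t) = Mul(t, Add(t, Mul(Pow(L, -1), Add(L, t)))) (Function('P')(L, t) = Mul(t, Add(t, Mul(Add(L, t), Pow(L, -1)))) = Mul(t, Add(t, Mul(Pow(L, -1), Add(L, t)))))
Pow(Add(-5661, Function('P')(-177, Function('S')(-4))), -1) = Pow(Add(-5661, Mul(9, Pow(-177, -1), Add(9, Mul(-177, Add(1, 9))))), -1) = Pow(Add(-5661, Mul(9, Rational(-1, 177), Add(9, Mul(-177, 10)))), -1) = Pow(Add(-5661, Mul(9, Rational(-1, 177), Add(9, -1770))), -1) = Pow(Add(-5661, Mul(9, Rational(-1, 177), -1761)), -1) = Pow(Add(-5661, Rational(5283, 59)), -1) = Pow(Rational(-328716, 59), -1) = Rational(-59, 328716)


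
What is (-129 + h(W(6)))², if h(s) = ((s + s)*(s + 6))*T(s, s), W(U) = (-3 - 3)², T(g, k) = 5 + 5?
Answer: 906672321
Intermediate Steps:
T(g, k) = 10
W(U) = 36 (W(U) = (-6)² = 36)
h(s) = 20*s*(6 + s) (h(s) = ((s + s)*(s + 6))*10 = ((2*s)*(6 + s))*10 = (2*s*(6 + s))*10 = 20*s*(6 + s))
(-129 + h(W(6)))² = (-129 + 20*36*(6 + 36))² = (-129 + 20*36*42)² = (-129 + 30240)² = 30111² = 906672321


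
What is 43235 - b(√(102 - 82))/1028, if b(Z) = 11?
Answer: 44445569/1028 ≈ 43235.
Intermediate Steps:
43235 - b(√(102 - 82))/1028 = 43235 - 11/1028 = 44445569/1028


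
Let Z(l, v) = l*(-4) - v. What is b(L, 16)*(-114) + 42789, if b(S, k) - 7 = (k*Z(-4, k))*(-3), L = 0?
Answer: 41991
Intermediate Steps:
Z(l, v) = -v - 4*l (Z(l, v) = -4*l - v = -v - 4*l)
b(S, k) = 7 - 3*k*(16 - k) (b(S, k) = 7 + (k*(-k - 4*(-4)))*(-3) = 7 + (k*(-k + 16))*(-3) = 7 + (k*(16 - k))*(-3) = 7 - 3*k*(16 - k))
b(L, 16)*(-114) + 42789 = (7 + 3*16*(-16 + 16))*(-114) + 42789 = (7 + 3*16*0)*(-114) + 42789 = (7 + 0)*(-114) + 42789 = 7*(-114) + 42789 = -798 + 42789 = 41991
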